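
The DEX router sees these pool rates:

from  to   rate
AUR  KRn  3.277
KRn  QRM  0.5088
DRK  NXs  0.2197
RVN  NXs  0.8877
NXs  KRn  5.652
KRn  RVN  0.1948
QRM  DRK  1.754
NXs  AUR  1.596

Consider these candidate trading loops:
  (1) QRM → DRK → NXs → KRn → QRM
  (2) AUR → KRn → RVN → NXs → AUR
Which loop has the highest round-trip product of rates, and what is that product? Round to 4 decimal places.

1.1082

(1) 1.754 × 0.2197 × 5.652 × 0.5088 = 1.10818
(2) 3.277 × 0.1948 × 0.8877 × 1.596 = 0.90441
Highest is cycle (1) at 1.1082 (>1, arbitrage).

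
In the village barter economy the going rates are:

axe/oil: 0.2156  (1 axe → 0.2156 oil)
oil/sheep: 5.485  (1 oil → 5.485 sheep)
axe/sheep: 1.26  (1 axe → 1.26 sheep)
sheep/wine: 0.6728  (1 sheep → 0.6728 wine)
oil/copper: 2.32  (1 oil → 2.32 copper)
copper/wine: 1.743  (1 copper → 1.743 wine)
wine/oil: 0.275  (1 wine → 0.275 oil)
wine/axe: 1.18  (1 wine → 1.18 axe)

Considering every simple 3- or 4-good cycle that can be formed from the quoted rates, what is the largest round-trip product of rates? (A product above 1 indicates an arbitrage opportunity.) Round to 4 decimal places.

1.1120

wine→oil→copper→wine: 0.275 × 2.32 × 1.743 = 1.11203
wine→axe→oil→copper→wine: 1.18 × 0.2156 × 2.32 × 1.743 = 1.02876
sheep→wine→oil→sheep: 0.6728 × 0.275 × 5.485 = 1.01483
sheep→wine→axe→sheep: 0.6728 × 1.18 × 1.26 = 1.00032
sheep→wine→axe→oil→sheep: 0.6728 × 1.18 × 0.2156 × 5.485 = 0.93884
Maximum is wine→oil→copper→wine at 1.1120; arbitrage exists.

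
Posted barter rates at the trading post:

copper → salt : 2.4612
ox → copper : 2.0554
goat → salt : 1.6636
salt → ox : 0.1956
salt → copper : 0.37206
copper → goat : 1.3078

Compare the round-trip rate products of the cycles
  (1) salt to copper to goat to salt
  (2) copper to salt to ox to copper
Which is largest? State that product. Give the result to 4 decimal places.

(1) 0.37206 × 1.3078 × 1.6636 = 0.80947
(2) 2.4612 × 0.1956 × 2.0554 = 0.98949
Highest is cycle (2) at 0.9895 (≤1, no arbitrage).

0.9895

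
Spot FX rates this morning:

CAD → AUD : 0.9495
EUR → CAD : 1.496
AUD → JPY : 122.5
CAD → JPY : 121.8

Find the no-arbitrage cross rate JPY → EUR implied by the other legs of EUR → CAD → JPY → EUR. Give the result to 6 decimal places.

Known legs of the cycle: 1.496 × 121.8 = 182.2128
For no arbitrage the full-cycle product must be 1, so the missing rate is 1 / 182.2128 ≈ 0.00548809.

0.005488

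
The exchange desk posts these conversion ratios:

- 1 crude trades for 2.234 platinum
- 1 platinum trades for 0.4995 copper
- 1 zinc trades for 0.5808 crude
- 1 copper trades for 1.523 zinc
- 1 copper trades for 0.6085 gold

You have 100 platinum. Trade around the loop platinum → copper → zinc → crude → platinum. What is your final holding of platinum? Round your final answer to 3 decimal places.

98.706

100 platinum × 0.4995 = 49.95 copper
49.95 copper × 1.523 = 76.07385 zinc
76.07385 zinc × 0.5808 = 44.18369208 crude
44.18369208 crude × 2.234 = 98.70636810672 platinum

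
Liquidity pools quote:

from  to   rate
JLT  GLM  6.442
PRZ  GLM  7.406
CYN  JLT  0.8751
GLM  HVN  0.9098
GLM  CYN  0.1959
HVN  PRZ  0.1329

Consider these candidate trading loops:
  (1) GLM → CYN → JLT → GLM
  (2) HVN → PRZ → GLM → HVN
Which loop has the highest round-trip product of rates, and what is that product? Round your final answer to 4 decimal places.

1.1044

(1) 0.1959 × 0.8751 × 6.442 = 1.10437
(2) 0.1329 × 7.406 × 0.9098 = 0.89548
Highest is cycle (1) at 1.1044 (>1, arbitrage).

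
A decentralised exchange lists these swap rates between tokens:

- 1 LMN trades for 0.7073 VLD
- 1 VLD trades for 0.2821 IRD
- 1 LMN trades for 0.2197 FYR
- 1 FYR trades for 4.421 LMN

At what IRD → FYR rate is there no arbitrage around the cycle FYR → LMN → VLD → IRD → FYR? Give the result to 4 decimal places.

Known legs of the cycle: 4.421 × 0.7073 × 0.2821 = 0.88211916793
For no arbitrage the full-cycle product must be 1, so the missing rate is 1 / 0.88211916793 ≈ 1.133634.

1.1336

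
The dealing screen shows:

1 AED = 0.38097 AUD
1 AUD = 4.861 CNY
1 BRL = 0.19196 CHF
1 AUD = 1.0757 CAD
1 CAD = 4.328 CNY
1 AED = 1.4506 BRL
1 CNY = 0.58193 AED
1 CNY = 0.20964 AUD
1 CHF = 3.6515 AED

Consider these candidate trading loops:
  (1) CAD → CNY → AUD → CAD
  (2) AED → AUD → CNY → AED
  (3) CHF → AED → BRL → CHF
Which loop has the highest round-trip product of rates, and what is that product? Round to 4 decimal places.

1.0777

(1) 4.328 × 0.20964 × 1.0757 = 0.97601
(2) 0.38097 × 4.861 × 0.58193 = 1.07767
(3) 3.6515 × 1.4506 × 0.19196 = 1.01679
Highest is cycle (2) at 1.0777 (>1, arbitrage).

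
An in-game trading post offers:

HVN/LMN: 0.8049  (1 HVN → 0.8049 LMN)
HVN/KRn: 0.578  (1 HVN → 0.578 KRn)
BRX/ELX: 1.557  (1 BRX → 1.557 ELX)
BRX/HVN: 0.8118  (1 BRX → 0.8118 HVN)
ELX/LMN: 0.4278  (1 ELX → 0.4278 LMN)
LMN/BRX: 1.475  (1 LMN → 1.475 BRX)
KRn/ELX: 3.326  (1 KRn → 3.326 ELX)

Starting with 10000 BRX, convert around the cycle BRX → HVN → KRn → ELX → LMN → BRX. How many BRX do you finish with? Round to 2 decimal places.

10000 BRX × 0.8118 = 8118 HVN
8118 HVN × 0.578 = 4692.204 KRn
4692.204 KRn × 3.326 = 15606.270504 ELX
15606.270504 ELX × 0.4278 = 6676.3625216112 LMN
6676.3625216112 LMN × 1.475 = 9847.63471937652 BRX

9847.63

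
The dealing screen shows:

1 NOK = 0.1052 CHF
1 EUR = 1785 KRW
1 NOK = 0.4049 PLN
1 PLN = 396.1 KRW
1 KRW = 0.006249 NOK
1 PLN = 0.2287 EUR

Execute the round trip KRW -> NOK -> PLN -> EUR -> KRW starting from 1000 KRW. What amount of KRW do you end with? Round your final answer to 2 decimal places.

1032.91

1000 KRW × 0.006249 = 6.249 NOK
6.249 NOK × 0.4049 = 2.5302201 PLN
2.5302201 PLN × 0.2287 = 0.57866133687 EUR
0.57866133687 EUR × 1785 = 1032.91048631295 KRW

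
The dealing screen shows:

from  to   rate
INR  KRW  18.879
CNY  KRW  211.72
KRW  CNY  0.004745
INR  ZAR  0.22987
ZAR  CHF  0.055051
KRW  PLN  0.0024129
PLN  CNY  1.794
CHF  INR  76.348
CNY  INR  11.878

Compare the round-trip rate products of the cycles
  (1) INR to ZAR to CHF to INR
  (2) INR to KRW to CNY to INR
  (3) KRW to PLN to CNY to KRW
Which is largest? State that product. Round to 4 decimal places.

1.0640

(1) 0.22987 × 0.055051 × 76.348 = 0.96615
(2) 18.879 × 0.004745 × 11.878 = 1.06404
(3) 0.0024129 × 1.794 × 211.72 = 0.91648
Highest is cycle (2) at 1.0640 (>1, arbitrage).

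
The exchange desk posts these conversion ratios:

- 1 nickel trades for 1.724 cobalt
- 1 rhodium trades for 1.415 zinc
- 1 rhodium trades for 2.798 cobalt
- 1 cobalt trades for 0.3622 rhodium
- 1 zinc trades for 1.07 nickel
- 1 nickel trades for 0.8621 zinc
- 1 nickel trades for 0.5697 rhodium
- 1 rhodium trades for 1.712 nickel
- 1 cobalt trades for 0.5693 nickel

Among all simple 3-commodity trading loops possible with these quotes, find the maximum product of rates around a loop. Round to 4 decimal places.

1.0690

nickel→cobalt→rhodium→nickel: 1.724 × 0.3622 × 1.712 = 1.06903
nickel→rhodium→cobalt→nickel: 0.5697 × 2.798 × 0.5693 = 0.90748
nickel→rhodium→zinc→nickel: 0.5697 × 1.415 × 1.07 = 0.86255
Maximum is nickel→cobalt→rhodium→nickel at 1.0690; arbitrage exists.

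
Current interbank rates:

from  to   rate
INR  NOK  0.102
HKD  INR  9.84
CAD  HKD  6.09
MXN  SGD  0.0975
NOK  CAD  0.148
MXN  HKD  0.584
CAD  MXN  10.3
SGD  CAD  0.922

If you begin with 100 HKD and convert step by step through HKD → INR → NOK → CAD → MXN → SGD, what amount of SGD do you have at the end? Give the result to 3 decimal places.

14.918

100 HKD × 9.84 = 984 INR
984 INR × 0.102 = 100.368 NOK
100.368 NOK × 0.148 = 14.854464 CAD
14.854464 CAD × 10.3 = 153.0009792 MXN
153.0009792 MXN × 0.0975 = 14.917595472 SGD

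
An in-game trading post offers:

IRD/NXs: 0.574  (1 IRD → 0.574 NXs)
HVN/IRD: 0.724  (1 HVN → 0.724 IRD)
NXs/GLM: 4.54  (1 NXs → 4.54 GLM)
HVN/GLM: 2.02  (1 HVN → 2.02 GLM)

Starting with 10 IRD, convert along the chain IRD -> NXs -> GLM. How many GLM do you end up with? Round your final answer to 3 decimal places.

26.060

10 IRD × 0.574 = 5.74 NXs
5.74 NXs × 4.54 = 26.0596 GLM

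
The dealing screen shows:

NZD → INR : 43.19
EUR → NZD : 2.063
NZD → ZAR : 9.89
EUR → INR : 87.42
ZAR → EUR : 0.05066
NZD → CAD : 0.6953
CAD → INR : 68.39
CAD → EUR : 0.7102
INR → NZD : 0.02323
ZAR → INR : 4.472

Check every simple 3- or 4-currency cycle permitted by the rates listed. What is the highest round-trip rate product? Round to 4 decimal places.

INR→NZD→CAD→INR: 0.02323 × 0.6953 × 68.39 = 1.10462
ZAR→EUR→NZD→ZAR: 0.05066 × 2.063 × 9.89 = 1.03362
INR→NZD→ZAR→INR: 0.02323 × 9.89 × 4.472 = 1.02742
CAD→EUR→NZD→CAD: 0.7102 × 2.063 × 0.6953 = 1.01871
INR→NZD→ZAR→EUR→INR: 0.02323 × 9.89 × 0.05066 × 87.42 = 1.01747
INR→NZD→CAD→EUR→INR: 0.02323 × 0.6953 × 0.7102 × 87.42 = 1.00280
Maximum is INR→NZD→CAD→INR at 1.1046; arbitrage exists.

1.1046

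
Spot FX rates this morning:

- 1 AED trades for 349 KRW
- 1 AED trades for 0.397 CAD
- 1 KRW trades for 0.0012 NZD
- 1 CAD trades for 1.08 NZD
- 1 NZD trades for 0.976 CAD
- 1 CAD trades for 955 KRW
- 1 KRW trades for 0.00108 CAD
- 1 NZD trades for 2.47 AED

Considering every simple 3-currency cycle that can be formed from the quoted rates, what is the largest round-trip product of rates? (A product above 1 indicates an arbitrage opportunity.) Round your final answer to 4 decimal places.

1.1185

KRW→NZD→CAD→KRW: 0.0012 × 0.976 × 955 = 1.11850
AED→CAD→NZD→AED: 0.397 × 1.08 × 2.47 = 1.05904
KRW→NZD→AED→KRW: 0.0012 × 2.47 × 349 = 1.03444
Maximum is KRW→NZD→CAD→KRW at 1.1185; arbitrage exists.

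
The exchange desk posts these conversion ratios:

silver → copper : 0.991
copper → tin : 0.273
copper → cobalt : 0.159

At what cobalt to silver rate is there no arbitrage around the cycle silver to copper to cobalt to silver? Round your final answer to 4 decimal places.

6.3464

Known legs of the cycle: 0.991 × 0.159 = 0.157569
For no arbitrage the full-cycle product must be 1, so the missing rate is 1 / 0.157569 ≈ 6.346426.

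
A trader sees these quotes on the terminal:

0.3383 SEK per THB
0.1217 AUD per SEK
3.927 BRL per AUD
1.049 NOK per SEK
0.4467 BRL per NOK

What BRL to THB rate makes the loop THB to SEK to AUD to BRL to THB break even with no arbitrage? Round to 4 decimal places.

Known legs of the cycle: 0.3383 × 0.1217 × 3.927 = 0.16167894897
For no arbitrage the full-cycle product must be 1, so the missing rate is 1 / 0.16167894897 ≈ 6.185097.

6.1851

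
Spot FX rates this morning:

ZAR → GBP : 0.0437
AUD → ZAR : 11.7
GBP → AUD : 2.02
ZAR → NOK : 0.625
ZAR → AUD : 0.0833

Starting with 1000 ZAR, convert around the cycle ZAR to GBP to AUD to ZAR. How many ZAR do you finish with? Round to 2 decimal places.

1000 ZAR × 0.0437 = 43.7 GBP
43.7 GBP × 2.02 = 88.274 AUD
88.274 AUD × 11.7 = 1032.8058 ZAR

1032.81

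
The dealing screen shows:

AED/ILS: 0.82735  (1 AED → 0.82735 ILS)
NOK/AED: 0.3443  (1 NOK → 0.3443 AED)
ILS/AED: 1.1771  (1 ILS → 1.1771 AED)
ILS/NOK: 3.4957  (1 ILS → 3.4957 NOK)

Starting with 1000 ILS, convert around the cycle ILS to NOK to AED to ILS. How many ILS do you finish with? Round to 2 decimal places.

995.77

1000 ILS × 3.4957 = 3495.7 NOK
3495.7 NOK × 0.3443 = 1203.56951 AED
1203.56951 AED × 0.82735 = 995.7732340985 ILS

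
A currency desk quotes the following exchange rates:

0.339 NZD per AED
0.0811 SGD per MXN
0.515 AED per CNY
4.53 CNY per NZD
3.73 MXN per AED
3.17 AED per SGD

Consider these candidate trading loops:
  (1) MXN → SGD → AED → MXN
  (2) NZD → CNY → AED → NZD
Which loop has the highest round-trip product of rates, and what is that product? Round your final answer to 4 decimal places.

0.9589

(1) 0.0811 × 3.17 × 3.73 = 0.95893
(2) 4.53 × 0.515 × 0.339 = 0.79087
Highest is cycle (1) at 0.9589 (≤1, no arbitrage).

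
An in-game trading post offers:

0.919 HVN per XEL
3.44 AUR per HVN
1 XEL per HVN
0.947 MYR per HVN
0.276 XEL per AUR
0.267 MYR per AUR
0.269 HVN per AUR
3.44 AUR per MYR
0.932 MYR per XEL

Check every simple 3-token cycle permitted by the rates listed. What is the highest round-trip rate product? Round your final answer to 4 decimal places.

MYR→AUR→XEL→MYR: 3.44 × 0.276 × 0.932 = 0.88488
HVN→MYR→AUR→HVN: 0.947 × 3.44 × 0.269 = 0.87632
HVN→AUR→XEL→HVN: 3.44 × 0.276 × 0.919 = 0.87254
Maximum is MYR→AUR→XEL→MYR at 0.8849; no arbitrage — every cycle loses value.

0.8849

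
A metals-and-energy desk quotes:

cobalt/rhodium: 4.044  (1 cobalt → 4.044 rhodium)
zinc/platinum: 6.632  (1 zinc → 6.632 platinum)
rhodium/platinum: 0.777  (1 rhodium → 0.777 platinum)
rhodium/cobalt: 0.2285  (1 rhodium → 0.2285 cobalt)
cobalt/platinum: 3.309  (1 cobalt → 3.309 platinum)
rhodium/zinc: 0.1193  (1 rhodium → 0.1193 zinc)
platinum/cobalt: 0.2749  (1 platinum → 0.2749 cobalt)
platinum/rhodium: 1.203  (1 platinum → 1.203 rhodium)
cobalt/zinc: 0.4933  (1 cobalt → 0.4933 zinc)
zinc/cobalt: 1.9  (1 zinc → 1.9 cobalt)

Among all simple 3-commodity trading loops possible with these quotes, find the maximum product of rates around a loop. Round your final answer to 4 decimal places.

0.9518

rhodium→zinc→platinum→rhodium: 0.1193 × 6.632 × 1.203 = 0.95181
rhodium→zinc→cobalt→rhodium: 0.1193 × 1.9 × 4.044 = 0.91665
rhodium→cobalt→platinum→rhodium: 0.2285 × 3.309 × 1.203 = 0.90960
cobalt→zinc→platinum→cobalt: 0.4933 × 6.632 × 0.2749 = 0.89935
rhodium→platinum→cobalt→rhodium: 0.777 × 0.2749 × 4.044 = 0.86379
Maximum is rhodium→zinc→platinum→rhodium at 0.9518; no arbitrage — every cycle loses value.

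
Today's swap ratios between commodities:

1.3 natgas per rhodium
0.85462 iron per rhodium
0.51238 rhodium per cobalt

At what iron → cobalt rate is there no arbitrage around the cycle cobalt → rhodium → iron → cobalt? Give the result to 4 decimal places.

2.2837

Known legs of the cycle: 0.51238 × 0.85462 = 0.4378901956
For no arbitrage the full-cycle product must be 1, so the missing rate is 1 / 0.4378901956 ≈ 2.283678.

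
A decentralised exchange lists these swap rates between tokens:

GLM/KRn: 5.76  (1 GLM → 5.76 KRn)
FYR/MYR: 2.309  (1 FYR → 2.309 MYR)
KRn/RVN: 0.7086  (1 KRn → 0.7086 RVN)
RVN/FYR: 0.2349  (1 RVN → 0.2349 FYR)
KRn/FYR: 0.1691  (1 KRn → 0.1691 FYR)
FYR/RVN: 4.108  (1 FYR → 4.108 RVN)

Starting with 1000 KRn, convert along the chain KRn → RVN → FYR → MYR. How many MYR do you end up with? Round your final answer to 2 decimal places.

1000 KRn × 0.7086 = 708.6 RVN
708.6 RVN × 0.2349 = 166.45014 FYR
166.45014 FYR × 2.309 = 384.33337326 MYR

384.33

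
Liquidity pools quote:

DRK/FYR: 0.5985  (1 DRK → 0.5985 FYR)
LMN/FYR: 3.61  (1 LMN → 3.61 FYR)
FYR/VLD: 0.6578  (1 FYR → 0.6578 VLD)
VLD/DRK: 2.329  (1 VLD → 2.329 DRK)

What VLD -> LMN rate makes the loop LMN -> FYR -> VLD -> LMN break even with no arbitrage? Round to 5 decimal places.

0.42111

Known legs of the cycle: 3.61 × 0.6578 = 2.374658
For no arbitrage the full-cycle product must be 1, so the missing rate is 1 / 2.374658 ≈ 0.4211133.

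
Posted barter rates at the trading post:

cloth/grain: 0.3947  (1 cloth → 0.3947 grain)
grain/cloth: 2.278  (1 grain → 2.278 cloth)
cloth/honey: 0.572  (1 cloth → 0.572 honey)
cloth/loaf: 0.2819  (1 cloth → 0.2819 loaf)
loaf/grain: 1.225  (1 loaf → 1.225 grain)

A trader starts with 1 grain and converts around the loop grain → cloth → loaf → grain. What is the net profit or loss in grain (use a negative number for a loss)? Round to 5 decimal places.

1 grain × 2.278 = 2.278 cloth
2.278 cloth × 0.2819 = 0.6421682 loaf
0.6421682 loaf × 1.225 = 0.786656045 grain
Net change: 0.786656045 − 1 = -0.213343955 grain

-0.21334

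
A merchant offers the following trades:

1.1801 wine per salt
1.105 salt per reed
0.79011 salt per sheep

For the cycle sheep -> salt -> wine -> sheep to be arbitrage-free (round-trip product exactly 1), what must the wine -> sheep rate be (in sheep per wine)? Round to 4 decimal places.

Known legs of the cycle: 0.79011 × 1.1801 = 0.932408811
For no arbitrage the full-cycle product must be 1, so the missing rate is 1 / 0.932408811 ≈ 1.072491.

1.0725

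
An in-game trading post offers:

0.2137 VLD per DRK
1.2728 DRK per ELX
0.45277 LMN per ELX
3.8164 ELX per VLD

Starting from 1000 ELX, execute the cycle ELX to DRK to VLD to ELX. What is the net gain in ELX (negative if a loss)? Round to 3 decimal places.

38.051

1000 ELX × 1.2728 = 1272.8 DRK
1272.8 DRK × 0.2137 = 271.99736 VLD
271.99736 VLD × 3.8164 = 1038.050724704 ELX
Net change: 1038.050724704 − 1000 = 38.050724704 ELX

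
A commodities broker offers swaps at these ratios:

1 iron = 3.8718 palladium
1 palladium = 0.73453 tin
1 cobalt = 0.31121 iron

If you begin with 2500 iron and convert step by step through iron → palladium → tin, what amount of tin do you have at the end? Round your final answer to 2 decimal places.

7109.88

2500 iron × 3.8718 = 9679.5 palladium
9679.5 palladium × 0.73453 = 7109.883135 tin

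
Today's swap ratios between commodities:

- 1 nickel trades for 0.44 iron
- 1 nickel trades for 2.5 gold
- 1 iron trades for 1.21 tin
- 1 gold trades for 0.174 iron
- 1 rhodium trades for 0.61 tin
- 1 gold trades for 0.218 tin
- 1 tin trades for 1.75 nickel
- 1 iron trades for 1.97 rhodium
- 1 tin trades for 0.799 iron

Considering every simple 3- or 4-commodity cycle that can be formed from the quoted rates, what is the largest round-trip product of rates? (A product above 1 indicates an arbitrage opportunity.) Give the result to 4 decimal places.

0.9602

tin→iron→rhodium→tin: 0.799 × 1.97 × 0.61 = 0.96016
tin→nickel→gold→tin: 1.75 × 2.5 × 0.218 = 0.95375
tin→nickel→iron→tin: 1.75 × 0.44 × 1.21 = 0.93170
tin→nickel→iron→rhodium→tin: 1.75 × 0.44 × 1.97 × 0.61 = 0.92531
tin→nickel→gold→iron→tin: 1.75 × 2.5 × 0.174 × 1.21 = 0.92111
Maximum is tin→iron→rhodium→tin at 0.9602; no arbitrage — every cycle loses value.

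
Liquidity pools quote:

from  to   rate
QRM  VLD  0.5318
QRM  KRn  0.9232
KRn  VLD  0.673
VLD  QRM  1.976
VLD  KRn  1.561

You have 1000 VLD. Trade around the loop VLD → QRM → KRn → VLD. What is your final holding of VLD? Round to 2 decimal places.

1000 VLD × 1.976 = 1976 QRM
1976 QRM × 0.9232 = 1824.2432 KRn
1824.2432 KRn × 0.673 = 1227.7156736 VLD

1227.72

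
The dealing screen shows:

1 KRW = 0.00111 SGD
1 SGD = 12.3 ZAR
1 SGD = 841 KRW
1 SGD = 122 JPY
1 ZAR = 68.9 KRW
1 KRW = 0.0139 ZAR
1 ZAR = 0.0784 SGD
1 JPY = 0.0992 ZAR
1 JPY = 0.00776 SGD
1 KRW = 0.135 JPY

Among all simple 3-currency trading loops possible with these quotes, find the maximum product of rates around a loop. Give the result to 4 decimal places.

0.9488

ZAR→SGD→JPY→ZAR: 0.0784 × 122 × 0.0992 = 0.94883
KRW→SGD→ZAR→KRW: 0.00111 × 12.3 × 68.9 = 0.94069
KRW→JPY→ZAR→KRW: 0.135 × 0.0992 × 68.9 = 0.92271
KRW→ZAR→SGD→KRW: 0.0139 × 0.0784 × 841 = 0.91649
KRW→JPY→SGD→KRW: 0.135 × 0.00776 × 841 = 0.88103
Maximum is ZAR→SGD→JPY→ZAR at 0.9488; no arbitrage — every cycle loses value.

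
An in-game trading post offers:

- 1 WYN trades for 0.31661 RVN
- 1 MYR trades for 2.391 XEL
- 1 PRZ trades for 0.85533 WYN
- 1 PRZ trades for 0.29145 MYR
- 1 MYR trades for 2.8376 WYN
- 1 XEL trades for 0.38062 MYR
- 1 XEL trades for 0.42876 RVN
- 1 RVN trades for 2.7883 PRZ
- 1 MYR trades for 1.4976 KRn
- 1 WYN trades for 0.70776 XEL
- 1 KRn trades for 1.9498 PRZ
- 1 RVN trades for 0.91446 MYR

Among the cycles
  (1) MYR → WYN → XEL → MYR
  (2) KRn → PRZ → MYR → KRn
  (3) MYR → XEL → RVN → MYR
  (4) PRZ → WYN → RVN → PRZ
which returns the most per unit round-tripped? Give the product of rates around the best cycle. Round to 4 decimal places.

0.9375

(1) 2.8376 × 0.70776 × 0.38062 = 0.76441
(2) 1.9498 × 0.29145 × 1.4976 = 0.85104
(3) 2.391 × 0.42876 × 0.91446 = 0.93747
(4) 0.85533 × 0.31661 × 2.7883 = 0.75509
Highest is cycle (3) at 0.9375 (≤1, no arbitrage).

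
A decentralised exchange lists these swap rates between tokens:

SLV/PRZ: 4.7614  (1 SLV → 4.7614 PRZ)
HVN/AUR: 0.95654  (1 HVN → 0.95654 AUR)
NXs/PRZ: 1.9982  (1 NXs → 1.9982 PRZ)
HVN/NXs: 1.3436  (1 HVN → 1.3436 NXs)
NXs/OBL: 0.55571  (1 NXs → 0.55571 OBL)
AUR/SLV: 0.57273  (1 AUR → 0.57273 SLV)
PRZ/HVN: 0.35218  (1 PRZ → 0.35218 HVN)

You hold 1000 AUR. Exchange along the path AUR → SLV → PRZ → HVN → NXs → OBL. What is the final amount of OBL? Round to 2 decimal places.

1000 AUR × 0.57273 = 572.73 SLV
572.73 SLV × 4.7614 = 2726.996622 PRZ
2726.996622 PRZ × 0.35218 = 960.39367033596 HVN
960.39367033596 HVN × 1.3436 = 1290.384935463395856 NXs
1290.384935463395856 NXs × 0.55571 = 717.07981248636371113776 OBL

717.08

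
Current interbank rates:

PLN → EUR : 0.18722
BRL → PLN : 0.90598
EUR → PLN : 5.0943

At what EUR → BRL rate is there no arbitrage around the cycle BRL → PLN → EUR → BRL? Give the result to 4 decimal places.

Known legs of the cycle: 0.90598 × 0.18722 = 0.1696175756
For no arbitrage the full-cycle product must be 1, so the missing rate is 1 / 0.1696175756 ≈ 5.895615.

5.8956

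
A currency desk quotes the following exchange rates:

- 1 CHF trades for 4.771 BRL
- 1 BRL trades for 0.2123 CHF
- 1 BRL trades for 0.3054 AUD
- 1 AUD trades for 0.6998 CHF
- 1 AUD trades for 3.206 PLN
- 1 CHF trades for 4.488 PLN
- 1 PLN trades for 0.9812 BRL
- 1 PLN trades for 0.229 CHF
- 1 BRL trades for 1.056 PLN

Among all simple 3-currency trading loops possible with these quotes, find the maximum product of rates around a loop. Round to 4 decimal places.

1.1537

PLN→CHF→BRL→PLN: 0.229 × 4.771 × 1.056 = 1.15374
CHF→BRL→AUD→CHF: 4.771 × 0.3054 × 0.6998 = 1.01965
PLN→BRL→AUD→PLN: 0.9812 × 0.3054 × 3.206 = 0.96071
PLN→BRL→CHF→PLN: 0.9812 × 0.2123 × 4.488 = 0.93489
Maximum is PLN→CHF→BRL→PLN at 1.1537; arbitrage exists.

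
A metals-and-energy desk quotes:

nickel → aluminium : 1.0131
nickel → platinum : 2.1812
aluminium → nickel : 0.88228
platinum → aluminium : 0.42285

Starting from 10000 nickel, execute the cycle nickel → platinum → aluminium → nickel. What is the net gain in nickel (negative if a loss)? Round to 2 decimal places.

-1862.55

10000 nickel × 2.1812 = 21812 platinum
21812 platinum × 0.42285 = 9223.2042 aluminium
9223.2042 aluminium × 0.88228 = 8137.448601576 nickel
Net change: 8137.448601576 − 10000 = -1862.551398424 nickel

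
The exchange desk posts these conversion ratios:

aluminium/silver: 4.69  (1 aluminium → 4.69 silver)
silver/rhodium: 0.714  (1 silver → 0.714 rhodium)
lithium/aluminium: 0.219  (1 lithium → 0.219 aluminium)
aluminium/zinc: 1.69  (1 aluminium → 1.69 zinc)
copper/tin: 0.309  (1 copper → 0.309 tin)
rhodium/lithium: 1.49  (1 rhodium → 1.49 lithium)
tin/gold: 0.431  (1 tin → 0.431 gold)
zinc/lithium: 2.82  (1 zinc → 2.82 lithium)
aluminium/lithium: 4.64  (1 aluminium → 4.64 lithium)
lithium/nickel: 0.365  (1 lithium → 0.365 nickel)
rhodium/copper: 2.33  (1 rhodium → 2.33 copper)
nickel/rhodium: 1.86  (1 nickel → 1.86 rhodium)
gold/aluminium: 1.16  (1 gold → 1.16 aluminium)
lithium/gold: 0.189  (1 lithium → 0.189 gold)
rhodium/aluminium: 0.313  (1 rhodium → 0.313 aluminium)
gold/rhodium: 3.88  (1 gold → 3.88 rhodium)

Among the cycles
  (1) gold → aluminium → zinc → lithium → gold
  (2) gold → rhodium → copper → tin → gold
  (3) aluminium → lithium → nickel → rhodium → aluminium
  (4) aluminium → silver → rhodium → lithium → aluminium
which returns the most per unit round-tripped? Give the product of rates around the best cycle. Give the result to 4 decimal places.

(1) 1.16 × 1.69 × 2.82 × 0.189 = 1.04485
(2) 3.88 × 2.33 × 0.309 × 0.431 = 1.20399
(3) 4.64 × 0.365 × 1.86 × 0.313 = 0.98598
(4) 4.69 × 0.714 × 1.49 × 0.219 = 1.09270
Highest is cycle (2) at 1.2040 (>1, arbitrage).

1.2040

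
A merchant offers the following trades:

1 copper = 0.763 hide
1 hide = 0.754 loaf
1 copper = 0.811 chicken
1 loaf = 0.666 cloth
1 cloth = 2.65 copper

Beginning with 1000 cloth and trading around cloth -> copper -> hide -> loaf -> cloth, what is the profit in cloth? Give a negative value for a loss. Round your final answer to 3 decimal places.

15.350

1000 cloth × 2.65 = 2650 copper
2650 copper × 0.763 = 2021.95 hide
2021.95 hide × 0.754 = 1524.5503 loaf
1524.5503 loaf × 0.666 = 1015.3504998 cloth
Net change: 1015.3504998 − 1000 = 15.3504998 cloth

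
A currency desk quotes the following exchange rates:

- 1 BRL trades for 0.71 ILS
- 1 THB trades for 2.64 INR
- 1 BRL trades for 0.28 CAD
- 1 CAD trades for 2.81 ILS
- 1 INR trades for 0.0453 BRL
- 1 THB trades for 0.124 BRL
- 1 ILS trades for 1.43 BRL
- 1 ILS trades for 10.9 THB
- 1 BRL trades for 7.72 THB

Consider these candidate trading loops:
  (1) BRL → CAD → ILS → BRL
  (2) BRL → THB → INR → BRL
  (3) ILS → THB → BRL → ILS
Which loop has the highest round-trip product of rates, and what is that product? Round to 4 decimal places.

1.1251

(1) 0.28 × 2.81 × 1.43 = 1.12512
(2) 7.72 × 2.64 × 0.0453 = 0.92325
(3) 10.9 × 0.124 × 0.71 = 0.95964
Highest is cycle (1) at 1.1251 (>1, arbitrage).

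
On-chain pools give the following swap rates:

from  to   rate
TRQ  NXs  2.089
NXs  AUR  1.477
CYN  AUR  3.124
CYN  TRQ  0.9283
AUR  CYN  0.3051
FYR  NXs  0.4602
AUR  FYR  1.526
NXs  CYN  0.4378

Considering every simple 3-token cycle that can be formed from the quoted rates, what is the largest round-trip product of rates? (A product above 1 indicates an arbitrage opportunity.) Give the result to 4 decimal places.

NXs→AUR→FYR→NXs: 1.477 × 1.526 × 0.4602 = 1.03725
CYN→TRQ→NXs→CYN: 0.9283 × 2.089 × 0.4378 = 0.84899
Maximum is NXs→AUR→FYR→NXs at 1.0372; arbitrage exists.

1.0372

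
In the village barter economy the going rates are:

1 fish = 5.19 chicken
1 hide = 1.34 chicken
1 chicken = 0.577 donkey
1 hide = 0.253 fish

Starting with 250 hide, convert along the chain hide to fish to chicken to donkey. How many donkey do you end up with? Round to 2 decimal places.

250 hide × 0.253 = 63.25 fish
63.25 fish × 5.19 = 328.2675 chicken
328.2675 chicken × 0.577 = 189.4103475 donkey

189.41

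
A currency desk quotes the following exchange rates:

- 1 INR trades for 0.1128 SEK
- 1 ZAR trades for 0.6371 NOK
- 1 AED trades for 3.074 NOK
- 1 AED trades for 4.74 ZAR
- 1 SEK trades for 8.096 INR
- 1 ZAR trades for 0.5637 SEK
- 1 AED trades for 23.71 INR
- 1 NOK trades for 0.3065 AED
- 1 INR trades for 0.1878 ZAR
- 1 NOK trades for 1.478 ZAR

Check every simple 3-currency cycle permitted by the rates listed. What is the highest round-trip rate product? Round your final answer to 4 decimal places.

0.9256

NOK→AED→ZAR→NOK: 0.3065 × 4.74 × 0.6371 = 0.92559
ZAR→SEK→INR→ZAR: 0.5637 × 8.096 × 0.1878 = 0.85707
Maximum is NOK→AED→ZAR→NOK at 0.9256; no arbitrage — every cycle loses value.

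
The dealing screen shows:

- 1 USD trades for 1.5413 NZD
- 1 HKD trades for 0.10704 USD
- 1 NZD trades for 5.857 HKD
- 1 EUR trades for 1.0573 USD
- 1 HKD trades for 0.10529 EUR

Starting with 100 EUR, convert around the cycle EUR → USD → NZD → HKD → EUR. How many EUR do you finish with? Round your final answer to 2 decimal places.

100 EUR × 1.0573 = 105.73 USD
105.73 USD × 1.5413 = 162.961649 NZD
162.961649 NZD × 5.857 = 954.466378193 HKD
954.466378193 HKD × 0.10529 = 100.49576495994097 EUR

100.50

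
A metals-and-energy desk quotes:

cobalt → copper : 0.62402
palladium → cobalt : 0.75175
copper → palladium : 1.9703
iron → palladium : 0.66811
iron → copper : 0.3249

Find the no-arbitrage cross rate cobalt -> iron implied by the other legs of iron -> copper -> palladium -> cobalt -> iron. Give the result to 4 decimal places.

2.0780

Known legs of the cycle: 0.3249 × 1.9703 × 0.75175 = 0.4812331158225
For no arbitrage the full-cycle product must be 1, so the missing rate is 1 / 0.4812331158225 ≈ 2.077995.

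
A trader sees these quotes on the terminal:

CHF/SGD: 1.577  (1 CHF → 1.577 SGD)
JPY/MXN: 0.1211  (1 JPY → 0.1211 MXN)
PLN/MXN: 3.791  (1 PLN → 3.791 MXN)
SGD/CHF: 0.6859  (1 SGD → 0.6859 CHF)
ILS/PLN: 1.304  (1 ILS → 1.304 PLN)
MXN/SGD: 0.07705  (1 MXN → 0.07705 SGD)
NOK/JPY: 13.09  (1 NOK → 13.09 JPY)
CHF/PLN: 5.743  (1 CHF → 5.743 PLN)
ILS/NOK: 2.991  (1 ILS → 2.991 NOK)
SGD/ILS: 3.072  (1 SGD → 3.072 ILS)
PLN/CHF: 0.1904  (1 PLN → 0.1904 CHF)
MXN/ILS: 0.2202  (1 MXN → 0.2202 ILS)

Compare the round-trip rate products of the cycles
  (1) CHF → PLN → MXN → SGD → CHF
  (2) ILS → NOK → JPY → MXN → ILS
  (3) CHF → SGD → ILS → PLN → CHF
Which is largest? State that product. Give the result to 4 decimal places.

1.2028

(1) 5.743 × 3.791 × 0.07705 × 0.6859 = 1.15060
(2) 2.991 × 13.09 × 0.1211 × 0.2202 = 1.04404
(3) 1.577 × 3.072 × 1.304 × 0.1904 = 1.20281
Highest is cycle (3) at 1.2028 (>1, arbitrage).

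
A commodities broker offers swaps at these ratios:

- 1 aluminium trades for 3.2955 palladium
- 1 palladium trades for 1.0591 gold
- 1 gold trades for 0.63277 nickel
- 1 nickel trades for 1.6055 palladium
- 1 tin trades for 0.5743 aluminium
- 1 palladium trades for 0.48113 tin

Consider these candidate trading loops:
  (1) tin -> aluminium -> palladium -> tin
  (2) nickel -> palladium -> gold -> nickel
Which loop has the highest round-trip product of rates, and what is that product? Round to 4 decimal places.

(1) 0.5743 × 3.2955 × 0.48113 = 0.91059
(2) 1.6055 × 1.0591 × 0.63277 = 1.07595
Highest is cycle (2) at 1.0760 (>1, arbitrage).

1.0760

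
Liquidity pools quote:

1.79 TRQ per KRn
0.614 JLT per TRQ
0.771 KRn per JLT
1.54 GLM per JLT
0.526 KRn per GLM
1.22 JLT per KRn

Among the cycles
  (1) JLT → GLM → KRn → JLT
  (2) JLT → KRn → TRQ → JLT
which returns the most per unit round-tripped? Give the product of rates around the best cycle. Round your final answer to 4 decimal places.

0.9882

(1) 1.54 × 0.526 × 1.22 = 0.98825
(2) 0.771 × 1.79 × 0.614 = 0.84738
Highest is cycle (1) at 0.9882 (≤1, no arbitrage).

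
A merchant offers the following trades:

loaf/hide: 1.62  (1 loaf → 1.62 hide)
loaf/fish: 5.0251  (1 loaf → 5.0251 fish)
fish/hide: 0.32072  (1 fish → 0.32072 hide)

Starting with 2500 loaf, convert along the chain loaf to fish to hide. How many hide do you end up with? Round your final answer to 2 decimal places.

4029.13

2500 loaf × 5.0251 = 12562.75 fish
12562.75 fish × 0.32072 = 4029.12518 hide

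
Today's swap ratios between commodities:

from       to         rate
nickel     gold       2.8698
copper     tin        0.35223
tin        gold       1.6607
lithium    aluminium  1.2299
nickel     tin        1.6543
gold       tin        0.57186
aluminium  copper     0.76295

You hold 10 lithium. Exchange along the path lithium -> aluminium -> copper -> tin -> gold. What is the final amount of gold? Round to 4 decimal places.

10 lithium × 1.2299 = 12.299 aluminium
12.299 aluminium × 0.76295 = 9.38352205 copper
9.38352205 copper × 0.35223 = 3.3051579716715 tin
3.3051579716715 tin × 1.6607 = 5.48887584355486005 gold

5.4889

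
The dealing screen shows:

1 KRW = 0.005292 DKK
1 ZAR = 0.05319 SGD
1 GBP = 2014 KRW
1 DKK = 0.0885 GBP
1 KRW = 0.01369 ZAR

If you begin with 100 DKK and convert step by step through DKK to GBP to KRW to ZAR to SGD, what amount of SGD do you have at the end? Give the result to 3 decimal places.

12.979

100 DKK × 0.0885 = 8.85 GBP
8.85 GBP × 2014 = 17823.9 KRW
17823.9 KRW × 0.01369 = 244.009191 ZAR
244.009191 ZAR × 0.05319 = 12.97884886929 SGD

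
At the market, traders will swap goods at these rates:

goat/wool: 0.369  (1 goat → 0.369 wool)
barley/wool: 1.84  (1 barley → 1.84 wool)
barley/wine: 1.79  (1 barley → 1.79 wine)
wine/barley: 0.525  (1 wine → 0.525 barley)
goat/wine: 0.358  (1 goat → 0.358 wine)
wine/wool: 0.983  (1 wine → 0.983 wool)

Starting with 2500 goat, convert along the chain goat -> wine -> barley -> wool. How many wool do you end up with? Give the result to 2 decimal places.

2500 goat × 0.358 = 895 wine
895 wine × 0.525 = 469.875 barley
469.875 barley × 1.84 = 864.57 wool

864.57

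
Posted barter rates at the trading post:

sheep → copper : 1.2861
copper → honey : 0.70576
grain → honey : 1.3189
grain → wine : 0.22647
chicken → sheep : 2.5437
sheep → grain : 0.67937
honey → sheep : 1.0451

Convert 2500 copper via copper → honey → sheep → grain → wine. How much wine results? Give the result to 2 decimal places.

283.71

2500 copper × 0.70576 = 1764.4 honey
1764.4 honey × 1.0451 = 1843.97444 sheep
1843.97444 sheep × 0.67937 = 1252.7409153028 grain
1252.7409153028 grain × 0.22647 = 283.708235088625116 wine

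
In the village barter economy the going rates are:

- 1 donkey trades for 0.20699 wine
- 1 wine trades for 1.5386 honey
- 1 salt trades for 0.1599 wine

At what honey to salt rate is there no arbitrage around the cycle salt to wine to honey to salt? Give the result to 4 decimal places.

4.0647

Known legs of the cycle: 0.1599 × 1.5386 = 0.24602214
For no arbitrage the full-cycle product must be 1, so the missing rate is 1 / 0.24602214 ≈ 4.064675.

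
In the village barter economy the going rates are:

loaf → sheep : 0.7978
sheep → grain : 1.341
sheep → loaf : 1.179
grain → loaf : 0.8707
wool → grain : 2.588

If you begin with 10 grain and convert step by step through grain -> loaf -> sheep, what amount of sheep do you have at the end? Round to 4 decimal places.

6.9464

10 grain × 0.8707 = 8.707 loaf
8.707 loaf × 0.7978 = 6.9464446 sheep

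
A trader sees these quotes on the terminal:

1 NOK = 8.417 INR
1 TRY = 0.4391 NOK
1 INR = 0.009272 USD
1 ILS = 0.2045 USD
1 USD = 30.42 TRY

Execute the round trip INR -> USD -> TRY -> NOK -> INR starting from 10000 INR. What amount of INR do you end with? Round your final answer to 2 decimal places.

10000 INR × 0.009272 = 92.72 USD
92.72 USD × 30.42 = 2820.5424 TRY
2820.5424 TRY × 0.4391 = 1238.50016784 NOK
1238.50016784 NOK × 8.417 = 10424.45591270928 INR

10424.46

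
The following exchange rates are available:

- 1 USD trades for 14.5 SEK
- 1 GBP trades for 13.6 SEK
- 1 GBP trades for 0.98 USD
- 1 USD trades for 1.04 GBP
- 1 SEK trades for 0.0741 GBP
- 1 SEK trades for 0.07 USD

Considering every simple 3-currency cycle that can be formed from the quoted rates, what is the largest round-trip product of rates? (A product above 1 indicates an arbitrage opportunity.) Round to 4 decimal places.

1.0530

SEK→GBP→USD→SEK: 0.0741 × 0.98 × 14.5 = 1.05296
SEK→USD→GBP→SEK: 0.07 × 1.04 × 13.6 = 0.99008
Maximum is SEK→GBP→USD→SEK at 1.0530; arbitrage exists.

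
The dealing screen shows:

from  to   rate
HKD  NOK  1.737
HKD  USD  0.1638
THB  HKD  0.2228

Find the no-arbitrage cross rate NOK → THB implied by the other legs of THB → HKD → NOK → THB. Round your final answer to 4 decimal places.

Known legs of the cycle: 0.2228 × 1.737 = 0.3870036
For no arbitrage the full-cycle product must be 1, so the missing rate is 1 / 0.3870036 ≈ 2.583955.

2.5840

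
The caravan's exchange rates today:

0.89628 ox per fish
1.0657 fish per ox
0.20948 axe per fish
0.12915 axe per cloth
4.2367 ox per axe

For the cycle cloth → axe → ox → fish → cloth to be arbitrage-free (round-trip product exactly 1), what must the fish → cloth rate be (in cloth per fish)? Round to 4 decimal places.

1.7149

Known legs of the cycle: 0.12915 × 4.2367 × 1.0657 = 0.5831188611885
For no arbitrage the full-cycle product must be 1, so the missing rate is 1 / 0.5831188611885 ≈ 1.714916.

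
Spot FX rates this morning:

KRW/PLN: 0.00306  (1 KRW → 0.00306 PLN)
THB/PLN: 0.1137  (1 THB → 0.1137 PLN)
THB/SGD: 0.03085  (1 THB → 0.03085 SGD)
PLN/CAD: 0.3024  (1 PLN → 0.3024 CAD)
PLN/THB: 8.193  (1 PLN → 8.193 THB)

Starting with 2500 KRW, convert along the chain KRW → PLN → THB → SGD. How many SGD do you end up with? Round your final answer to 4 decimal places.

2500 KRW × 0.00306 = 7.65 PLN
7.65 PLN × 8.193 = 62.67645 THB
62.67645 THB × 0.03085 = 1.9335684825 SGD

1.9336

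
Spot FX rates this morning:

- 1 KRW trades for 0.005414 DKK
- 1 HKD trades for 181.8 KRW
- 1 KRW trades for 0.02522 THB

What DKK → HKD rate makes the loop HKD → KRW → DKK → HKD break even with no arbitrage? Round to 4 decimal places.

Known legs of the cycle: 181.8 × 0.005414 = 0.9842652
For no arbitrage the full-cycle product must be 1, so the missing rate is 1 / 0.9842652 ≈ 1.015986.

1.0160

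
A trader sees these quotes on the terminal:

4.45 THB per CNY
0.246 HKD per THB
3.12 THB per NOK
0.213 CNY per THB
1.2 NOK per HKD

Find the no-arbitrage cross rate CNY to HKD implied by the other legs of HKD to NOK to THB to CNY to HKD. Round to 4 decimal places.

Known legs of the cycle: 1.2 × 3.12 × 0.213 = 0.797472
For no arbitrage the full-cycle product must be 1, so the missing rate is 1 / 0.797472 ≈ 1.253963.

1.2540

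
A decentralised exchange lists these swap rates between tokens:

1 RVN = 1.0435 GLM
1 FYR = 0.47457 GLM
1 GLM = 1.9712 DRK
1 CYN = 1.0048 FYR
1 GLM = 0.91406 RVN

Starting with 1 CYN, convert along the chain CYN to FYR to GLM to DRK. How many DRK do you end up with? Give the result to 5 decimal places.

1 CYN × 1.0048 = 1.0048 FYR
1.0048 FYR × 0.47457 = 0.476847936 GLM
0.476847936 GLM × 1.9712 = 0.9399626514432 DRK

0.93996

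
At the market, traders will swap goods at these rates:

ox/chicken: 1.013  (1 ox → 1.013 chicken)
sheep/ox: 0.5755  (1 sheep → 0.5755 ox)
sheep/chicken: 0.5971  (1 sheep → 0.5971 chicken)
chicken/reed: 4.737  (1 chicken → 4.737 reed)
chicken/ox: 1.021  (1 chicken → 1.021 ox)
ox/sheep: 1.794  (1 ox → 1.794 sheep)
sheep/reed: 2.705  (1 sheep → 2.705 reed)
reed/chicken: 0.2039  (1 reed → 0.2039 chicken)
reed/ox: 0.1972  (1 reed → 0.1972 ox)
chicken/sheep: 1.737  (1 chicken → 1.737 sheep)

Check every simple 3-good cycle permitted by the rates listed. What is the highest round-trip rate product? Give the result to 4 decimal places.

1.0937

ox→sheep→chicken→ox: 1.794 × 0.5971 × 1.021 = 1.09369
ox→chicken→sheep→ox: 1.013 × 1.737 × 0.5755 = 1.01264
sheep→reed→chicken→sheep: 2.705 × 0.2039 × 1.737 = 0.95804
ox→sheep→reed→ox: 1.794 × 2.705 × 0.1972 = 0.95697
ox→chicken→reed→ox: 1.013 × 4.737 × 0.1972 = 0.94628
Maximum is ox→sheep→chicken→ox at 1.0937; arbitrage exists.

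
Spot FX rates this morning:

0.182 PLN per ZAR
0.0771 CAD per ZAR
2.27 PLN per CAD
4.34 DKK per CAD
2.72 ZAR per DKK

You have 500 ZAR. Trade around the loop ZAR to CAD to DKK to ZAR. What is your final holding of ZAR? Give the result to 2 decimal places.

455.08

500 ZAR × 0.0771 = 38.55 CAD
38.55 CAD × 4.34 = 167.307 DKK
167.307 DKK × 2.72 = 455.07504 ZAR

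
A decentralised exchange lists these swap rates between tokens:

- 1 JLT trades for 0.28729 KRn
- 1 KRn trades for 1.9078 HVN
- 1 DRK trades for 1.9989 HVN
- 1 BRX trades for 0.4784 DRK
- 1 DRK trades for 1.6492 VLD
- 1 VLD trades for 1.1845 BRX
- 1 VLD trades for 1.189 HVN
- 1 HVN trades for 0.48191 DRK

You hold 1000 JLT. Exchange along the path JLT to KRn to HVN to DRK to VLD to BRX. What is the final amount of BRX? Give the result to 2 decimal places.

515.97

1000 JLT × 0.28729 = 287.29 KRn
287.29 KRn × 1.9078 = 548.091862 HVN
548.091862 HVN × 0.48191 = 264.13094921642 DRK
264.13094921642 DRK × 1.6492 = 435.604761447719864 VLD
435.604761447719864 VLD × 1.1845 = 515.973839934824178908 BRX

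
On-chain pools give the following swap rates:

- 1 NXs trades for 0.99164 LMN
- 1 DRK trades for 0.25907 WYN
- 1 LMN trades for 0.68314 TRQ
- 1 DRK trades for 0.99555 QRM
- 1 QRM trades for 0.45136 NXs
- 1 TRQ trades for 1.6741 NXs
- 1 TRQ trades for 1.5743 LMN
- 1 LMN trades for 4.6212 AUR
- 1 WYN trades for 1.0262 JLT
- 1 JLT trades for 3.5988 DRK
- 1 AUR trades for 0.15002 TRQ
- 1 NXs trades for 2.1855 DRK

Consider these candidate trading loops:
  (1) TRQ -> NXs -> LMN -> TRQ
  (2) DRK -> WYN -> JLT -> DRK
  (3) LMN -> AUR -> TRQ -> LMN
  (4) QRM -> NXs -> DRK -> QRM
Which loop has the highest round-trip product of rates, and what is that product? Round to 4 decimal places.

(1) 1.6741 × 0.99164 × 0.68314 = 1.13408
(2) 0.25907 × 1.0262 × 3.5988 = 0.95677
(3) 4.6212 × 0.15002 × 1.5743 = 1.09142
(4) 0.45136 × 2.1855 × 0.99555 = 0.98206
Highest is cycle (1) at 1.1341 (>1, arbitrage).

1.1341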